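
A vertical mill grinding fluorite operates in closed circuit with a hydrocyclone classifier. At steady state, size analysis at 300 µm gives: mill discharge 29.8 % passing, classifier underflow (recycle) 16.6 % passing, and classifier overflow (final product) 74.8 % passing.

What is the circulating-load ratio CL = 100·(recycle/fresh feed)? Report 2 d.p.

CL = 340.91 %

Mass balance on the −300 µm fraction:
r = (o − d)/(d − u)
r = (74.8 − 29.8)/(29.8 − 16.6) = 45.0/13.2 = 3.4091
CL = 100·r = 340.91 %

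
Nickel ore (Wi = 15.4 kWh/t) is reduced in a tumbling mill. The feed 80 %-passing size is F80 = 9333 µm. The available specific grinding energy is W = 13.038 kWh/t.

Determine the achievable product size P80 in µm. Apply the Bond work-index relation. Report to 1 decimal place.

P80 = 110.8 µm

W = 10 Wi (P80^-0.5 − F80^-0.5)
⇒ 1/√P80 = W/(10 Wi) + 1/√F80
  = 13.0380/(10·15.4) + 1/√9333 = 0.084662 + 0.010351 = 0.095014
P80 = (1/0.095014)² = 10.5248² = 110.77 µm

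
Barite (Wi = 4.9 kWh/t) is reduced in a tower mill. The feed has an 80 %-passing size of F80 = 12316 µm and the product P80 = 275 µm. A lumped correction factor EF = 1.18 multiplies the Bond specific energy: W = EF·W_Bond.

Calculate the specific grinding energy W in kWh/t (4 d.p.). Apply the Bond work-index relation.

W = 2.9657 kWh/t

W = 10 Wi (1/√P80 − 1/√F80)  [Bond]
1/√275 = 0.060302;  1/√12316 = 0.009011
W = 10·4.9·(0.060302 − 0.009011) = 2.5133 kWh/t
W_actual = 1.18 × 2.5133 = 2.9657 kWh/t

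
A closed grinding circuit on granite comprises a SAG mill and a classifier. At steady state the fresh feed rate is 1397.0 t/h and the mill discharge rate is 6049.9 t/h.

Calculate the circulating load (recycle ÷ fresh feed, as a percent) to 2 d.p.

CL = 333.06 %

Mill node: discharge = fresh + recycle.
R = M − F = 6049.9 − 1397.0 = 4652.9 t/h
CL = 100·R/F = 100·4652.9/1397.0 = 333.06 %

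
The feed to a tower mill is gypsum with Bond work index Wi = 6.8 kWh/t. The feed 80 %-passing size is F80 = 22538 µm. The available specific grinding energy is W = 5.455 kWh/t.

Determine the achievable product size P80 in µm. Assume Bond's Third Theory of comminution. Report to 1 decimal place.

W_Bond = 10·Wi·(1/√P₈₀ − 1/√F₈₀)
⇒ 1/√P80 = W/(10 Wi) + 1/√F80
  = 5.4550/(10·6.8) + 1/√22538 = 0.080221 + 0.006661 = 0.086882
P80 = (1/0.086882)² = 11.5099² = 132.48 µm

P80 = 132.5 µm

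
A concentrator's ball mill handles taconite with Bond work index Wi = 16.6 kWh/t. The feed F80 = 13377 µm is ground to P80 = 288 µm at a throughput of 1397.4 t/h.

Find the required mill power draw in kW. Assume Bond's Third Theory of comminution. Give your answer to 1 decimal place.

P = 11663.2 kW

W = 10 Wi (1/√P80 − 1/√F80)  [Bond]
W = 10·16.6·(1/√288 − 1/√13377) = 10·16.6·(0.050279) = 8.3464 kWh/t
Power = W × throughput = 8.3464 kWh/t × 1397.4 t/h = 11663.2 kW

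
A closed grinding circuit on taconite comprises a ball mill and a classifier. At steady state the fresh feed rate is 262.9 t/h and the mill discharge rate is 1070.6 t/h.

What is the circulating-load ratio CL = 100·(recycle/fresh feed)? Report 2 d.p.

Mill node: discharge = fresh + recycle.
R = M − F = 1070.6 − 262.9 = 807.7 t/h
CL = 100·R/F = 100·807.7/262.9 = 307.23 %

CL = 307.23 %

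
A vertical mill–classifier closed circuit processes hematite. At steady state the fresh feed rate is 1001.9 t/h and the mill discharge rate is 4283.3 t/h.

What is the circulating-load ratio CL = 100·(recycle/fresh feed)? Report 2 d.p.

Steady state: M = F + R.
R = M − F = 4283.3 − 1001.9 = 3281.4 t/h
CL = 100·R/F = 100·3281.4/1001.9 = 327.52 %

CL = 327.52 %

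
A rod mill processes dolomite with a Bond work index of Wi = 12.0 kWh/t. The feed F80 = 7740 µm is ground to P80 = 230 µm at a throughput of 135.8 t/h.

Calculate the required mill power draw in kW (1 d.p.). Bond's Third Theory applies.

P = 889.3 kW

W = 10 Wi / √P80 − 10 Wi / √F80
W = 10·12.0·(1/√230 − 1/√7740) = 10·12.0·(0.054571) = 6.5486 kWh/t
Power = W × throughput = 6.5486 kWh/t × 135.8 t/h = 889.3 kW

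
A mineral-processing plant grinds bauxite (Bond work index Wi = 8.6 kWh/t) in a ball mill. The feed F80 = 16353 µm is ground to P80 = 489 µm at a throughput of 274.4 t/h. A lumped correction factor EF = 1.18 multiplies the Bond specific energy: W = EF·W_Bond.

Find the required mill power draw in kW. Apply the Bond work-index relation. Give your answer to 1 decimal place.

P = 1041.5 kW

W_Bond = 10·Wi·(1/√P₈₀ − 1/√F₈₀)
W = 10·8.6·(1/√489 − 1/√16353) = 10·8.6·(0.037402) = 3.2165 kWh/t
With EF = 1.18: W = 3.2165·1.18 = 3.7955 kWh/t
Power = W × throughput = 3.7955 kWh/t × 274.4 t/h = 1041.5 kW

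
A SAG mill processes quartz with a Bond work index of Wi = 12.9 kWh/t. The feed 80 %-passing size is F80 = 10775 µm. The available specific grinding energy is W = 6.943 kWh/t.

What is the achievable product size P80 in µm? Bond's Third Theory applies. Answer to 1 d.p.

W = 10 Wi / √P80 − 10 Wi / √F80
⇒ 1/√P80 = W/(10 Wi) + 1/√F80
  = 6.9430/(10·12.9) + 1/√10775 = 0.053822 + 0.009634 = 0.063455
P80 = (1/0.063455)² = 15.7591² = 248.35 µm

P80 = 248.3 µm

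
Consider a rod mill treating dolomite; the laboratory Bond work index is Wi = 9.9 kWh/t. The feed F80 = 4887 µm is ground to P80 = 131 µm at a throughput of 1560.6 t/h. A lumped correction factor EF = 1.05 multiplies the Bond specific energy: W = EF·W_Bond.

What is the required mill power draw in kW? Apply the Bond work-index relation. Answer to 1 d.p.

W = 10 Wi (1/√P80 − 1/√F80)  [Bond]
W = 10·9.9·(1/√131 − 1/√4887) = 10·9.9·(0.073066) = 7.2335 kWh/t
With EF = 1.05: W = 7.2335·1.05 = 7.5952 kWh/t
P_mill = W·ṁ = 7.5952·1560.6 = 11853.0 kW

P = 11853.0 kW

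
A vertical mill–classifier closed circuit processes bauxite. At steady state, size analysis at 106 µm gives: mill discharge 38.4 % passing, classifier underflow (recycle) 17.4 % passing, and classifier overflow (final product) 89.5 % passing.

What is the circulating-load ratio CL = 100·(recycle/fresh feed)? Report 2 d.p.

Two-product formula at 106 µm:
d + r·d = r·u + o → r(d−u) = o−d
r = (89.5 − 38.4)/(38.4 − 17.4) = 51.1/21.0 = 2.4333
CL = 100·r = 243.33 %

CL = 243.33 %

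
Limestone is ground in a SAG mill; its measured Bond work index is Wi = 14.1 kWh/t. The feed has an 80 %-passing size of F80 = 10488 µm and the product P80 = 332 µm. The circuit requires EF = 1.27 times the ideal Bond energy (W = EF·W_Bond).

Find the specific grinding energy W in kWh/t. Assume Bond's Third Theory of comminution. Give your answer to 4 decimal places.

W = 8.0792 kWh/t

Bond:  W = 10 Wi (1/√P − 1/√F)
1/√332 = 0.054882;  1/√10488 = 0.009765
W = 10·14.1·(0.054882 − 0.009765) = 6.3616 kWh/t
With EF = 1.27: W = 6.3616·1.27 = 8.0792 kWh/t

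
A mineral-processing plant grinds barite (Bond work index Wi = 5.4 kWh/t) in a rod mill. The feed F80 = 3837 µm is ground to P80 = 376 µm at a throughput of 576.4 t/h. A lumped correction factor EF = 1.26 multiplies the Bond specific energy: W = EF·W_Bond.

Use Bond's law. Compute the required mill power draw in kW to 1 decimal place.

P = 1389.4 kW

W_Bond = 10·Wi·(1/√P₈₀ − 1/√F₈₀)
W = 10·5.4·(1/√376 − 1/√3837) = 10·5.4·(0.035427) = 1.9131 kWh/t
Corrected W = EF·W_Bond = 1.26·1.9131 = 2.4105 kWh/t
Power = W × throughput = 2.4105 kWh/t × 576.4 t/h = 1389.4 kW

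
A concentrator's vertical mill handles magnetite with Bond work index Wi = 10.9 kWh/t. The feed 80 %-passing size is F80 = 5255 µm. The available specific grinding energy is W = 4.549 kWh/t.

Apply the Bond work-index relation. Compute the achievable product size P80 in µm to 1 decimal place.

P80 = 324.3 µm

W = 10 Wi (1/√P80 − 1/√F80)  [Bond]
⇒ 1/√P80 = W/(10 Wi) + 1/√F80
  = 4.5490/(10·10.9) + 1/√5255 = 0.041734 + 0.013795 = 0.055529
P80 = (1/0.055529)² = 18.0087² = 324.31 µm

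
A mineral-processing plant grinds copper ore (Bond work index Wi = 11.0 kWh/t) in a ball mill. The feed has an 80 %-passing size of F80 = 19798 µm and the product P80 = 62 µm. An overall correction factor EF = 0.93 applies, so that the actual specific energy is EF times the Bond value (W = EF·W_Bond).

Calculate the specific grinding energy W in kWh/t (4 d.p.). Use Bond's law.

W = 12.2651 kWh/t

W = 10·Wi·[P80^(−½) − F80^(−½)]
1/√62 = 0.127000;  1/√19798 = 0.007107
W = 10·11.0·(0.127000 − 0.007107) = 13.1882 kWh/t
Corrected W = EF·W_Bond = 0.93·13.1882 = 12.2651 kWh/t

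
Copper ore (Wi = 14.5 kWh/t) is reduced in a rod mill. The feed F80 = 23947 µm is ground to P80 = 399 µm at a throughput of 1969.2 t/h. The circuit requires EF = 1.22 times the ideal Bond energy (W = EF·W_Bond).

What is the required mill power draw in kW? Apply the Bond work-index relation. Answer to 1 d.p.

W = 10·Wi·(P80^(-½) − F80^(-½))
W = 10·14.5·(1/√399 − 1/√23947) = 10·14.5·(0.043601) = 6.3221 kWh/t
With EF = 1.22: W = 6.3221·1.22 = 7.7129 kWh/t
P = W·T = 7.7129·1969.2 = 15188.3 kW

P = 15188.3 kW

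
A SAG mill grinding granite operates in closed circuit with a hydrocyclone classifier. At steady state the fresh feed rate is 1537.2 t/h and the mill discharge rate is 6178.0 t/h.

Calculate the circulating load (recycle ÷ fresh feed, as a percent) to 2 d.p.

Discharge = new feed + return, hence
R = M − F = 6178.0 − 1537.2 = 4640.8 t/h
CL = 100·R/F = 100·4640.8/1537.2 = 301.90 %

CL = 301.90 %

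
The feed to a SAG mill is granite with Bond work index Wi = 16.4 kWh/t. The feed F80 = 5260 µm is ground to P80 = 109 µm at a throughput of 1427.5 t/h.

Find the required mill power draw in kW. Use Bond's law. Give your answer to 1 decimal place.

W_Bond = 10·Wi·(1/√P₈₀ − 1/√F₈₀)
W = 10·16.4·(1/√109 − 1/√5260) = 10·16.4·(0.081994) = 13.4471 kWh/t
P = W·T = 13.4471·1427.5 = 19195.7 kW

P = 19195.7 kW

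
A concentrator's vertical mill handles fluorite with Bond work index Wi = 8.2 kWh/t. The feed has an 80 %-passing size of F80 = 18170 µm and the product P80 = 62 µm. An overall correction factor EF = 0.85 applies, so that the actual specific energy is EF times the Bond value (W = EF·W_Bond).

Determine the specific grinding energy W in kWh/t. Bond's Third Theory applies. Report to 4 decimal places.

W = 10 Wi (1/√P80 − 1/√F80)  [Bond]
1/√62 = 0.127000;  1/√18170 = 0.007419
W = 10·8.2·(0.127000 − 0.007419) = 9.8057 kWh/t
Corrected W = EF·W_Bond = 0.85·9.8057 = 8.3348 kWh/t

W = 8.3348 kWh/t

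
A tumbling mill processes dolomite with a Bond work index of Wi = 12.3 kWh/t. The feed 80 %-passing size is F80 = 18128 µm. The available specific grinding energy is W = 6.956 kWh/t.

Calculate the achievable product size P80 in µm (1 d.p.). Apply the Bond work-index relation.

P80 = 244.3 µm

W = 10·Wi·[P80^(−½) − F80^(−½)]
P80^-0.5 = F80^-0.5 + W/(10 Wi)
  = 6.9560/(10·12.3) + 1/√18128 = 0.056553 + 0.007427 = 0.063980
P80 = (1/0.063980)² = 15.6299² = 244.29 µm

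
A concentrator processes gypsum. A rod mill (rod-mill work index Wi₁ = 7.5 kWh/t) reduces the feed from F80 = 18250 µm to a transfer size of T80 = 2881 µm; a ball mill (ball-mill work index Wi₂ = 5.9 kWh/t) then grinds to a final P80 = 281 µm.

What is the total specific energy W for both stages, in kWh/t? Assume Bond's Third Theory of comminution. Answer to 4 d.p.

Bond: W = 10·Wi·(1/√P80 − 1/√F80)
Stage 1 (18250→2881 µm, Wi₁=7.5): W₁ = 10·7.5·(0.018631 − 0.007402) = 0.8421 kWh/t
Stage 2 (2881→281 µm, Wi₂=5.9): W₂ = 10·5.9·(0.059655 − 0.018631) = 2.4204 kWh/t
W = W₁ + W₂ = 0.8421 + 2.4204 = 3.2626 kWh/t

W = 3.2626 kWh/t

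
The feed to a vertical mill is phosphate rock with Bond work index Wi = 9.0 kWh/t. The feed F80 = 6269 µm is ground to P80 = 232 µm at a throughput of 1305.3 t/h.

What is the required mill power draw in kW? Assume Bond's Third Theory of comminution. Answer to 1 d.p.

P = 6229.0 kW

W = 10·Wi·(P80^(-½) − F80^(-½))
W = 10·9.0·(1/√232 − 1/√6269) = 10·9.0·(0.053023) = 4.7721 kWh/t
P_mill = W·ṁ = 4.7721·1305.3 = 6229.0 kW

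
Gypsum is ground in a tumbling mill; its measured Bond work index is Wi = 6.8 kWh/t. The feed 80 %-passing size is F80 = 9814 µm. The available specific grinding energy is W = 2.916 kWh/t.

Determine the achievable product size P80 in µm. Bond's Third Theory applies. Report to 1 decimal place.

W = 10 Wi (P80^-0.5 − F80^-0.5)
P80^(−½) = W/(10 Wi) + F80^(−½)
  = 2.9160/(10·6.8) + 1/√9814 = 0.042882 + 0.010094 = 0.052977
P80 = (1/0.052977)² = 18.8762² = 356.31 µm

P80 = 356.3 µm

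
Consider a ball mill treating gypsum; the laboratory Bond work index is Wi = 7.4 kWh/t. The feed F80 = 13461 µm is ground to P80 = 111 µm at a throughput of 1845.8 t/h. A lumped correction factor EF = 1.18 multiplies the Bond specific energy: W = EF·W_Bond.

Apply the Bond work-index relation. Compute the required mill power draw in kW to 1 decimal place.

W = 10·Wi·[P80^(−½) − F80^(−½)]
W = 10·7.4·(1/√111 − 1/√13461) = 10·7.4·(0.086297) = 6.3860 kWh/t
Apply correction: 6.3860 × 1.18 = 7.5354 kWh/t
Mill draw = 7.5354 × 1845.8 = 13908.9 kW

P = 13908.9 kW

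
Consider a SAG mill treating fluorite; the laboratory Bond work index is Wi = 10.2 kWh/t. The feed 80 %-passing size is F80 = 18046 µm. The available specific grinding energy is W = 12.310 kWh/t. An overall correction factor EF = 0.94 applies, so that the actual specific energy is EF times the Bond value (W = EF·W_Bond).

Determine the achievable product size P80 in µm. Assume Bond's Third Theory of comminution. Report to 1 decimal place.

W = 10·Wi·(P80^(-½) − F80^(-½))
W_Bond = W / EF = 12.310 / 0.94 = 13.0957 kWh/t
⇒ 1/√P80 = W_Bond/(10·Wi) + 1/√F80
  = 13.0957/(10·10.2) + 1/√18046 = 0.128390 + 0.007444 = 0.135834
P80 = (1/0.135834)² = 7.3619² = 54.20 µm

P80 = 54.2 µm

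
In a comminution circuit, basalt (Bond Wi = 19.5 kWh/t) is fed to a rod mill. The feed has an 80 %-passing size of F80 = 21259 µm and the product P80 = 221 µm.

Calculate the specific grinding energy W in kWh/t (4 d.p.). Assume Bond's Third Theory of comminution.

W = 11.7797 kWh/t

Bond:  W = 10 Wi (1/√P − 1/√F)
1/√221 = 0.067267;  1/√21259 = 0.006858
W = 10·19.5·(0.067267 − 0.006858) = 11.7797 kWh/t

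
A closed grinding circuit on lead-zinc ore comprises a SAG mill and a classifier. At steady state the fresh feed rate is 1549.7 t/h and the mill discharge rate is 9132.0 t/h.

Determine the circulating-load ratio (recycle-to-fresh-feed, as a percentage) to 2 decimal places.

M = F + R at steady state, so:
R = M − F = 9132.0 − 1549.7 = 7582.3 t/h
CL = 100·R/F = 100·7582.3/1549.7 = 489.28 %

CL = 489.28 %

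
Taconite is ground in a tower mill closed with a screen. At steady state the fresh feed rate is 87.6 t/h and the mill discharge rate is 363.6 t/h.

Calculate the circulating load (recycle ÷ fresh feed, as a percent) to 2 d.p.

CL = 315.07 %

M = F + R at steady state, so:
R = M − F = 363.6 − 87.6 = 276.0 t/h
CL = 100·R/F = 100·276.0/87.6 = 315.07 %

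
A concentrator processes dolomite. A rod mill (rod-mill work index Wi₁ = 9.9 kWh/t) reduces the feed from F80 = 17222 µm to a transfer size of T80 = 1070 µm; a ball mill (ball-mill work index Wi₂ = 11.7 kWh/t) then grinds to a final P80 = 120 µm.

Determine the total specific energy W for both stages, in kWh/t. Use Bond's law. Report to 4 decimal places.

Bond:  W = 10 Wi (1/√P − 1/√F)
Stage 1 (17222→1070 µm, Wi₁=9.9): W₁ = 10·9.9·(0.030571 − 0.007620) = 2.2721 kWh/t
Stage 2 (1070→120 µm, Wi₂=11.7): W₂ = 10·11.7·(0.091287 − 0.030571) = 7.1038 kWh/t
W = W₁ + W₂ = 2.2721 + 7.1038 = 9.3759 kWh/t

W = 9.3759 kWh/t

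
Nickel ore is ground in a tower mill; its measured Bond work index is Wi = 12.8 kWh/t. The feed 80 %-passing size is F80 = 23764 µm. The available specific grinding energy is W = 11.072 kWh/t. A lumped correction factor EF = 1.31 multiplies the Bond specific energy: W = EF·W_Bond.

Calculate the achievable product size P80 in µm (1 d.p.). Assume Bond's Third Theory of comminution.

W = 10 Wi / √P80 − 10 Wi / √F80
W_Bond = W / EF = 11.072 / 1.31 = 8.4519 kWh/t
P80^-0.5 = F80^-0.5 + W_Bond/(10 Wi)
  = 8.4519/(10·12.8) + 1/√23764 = 0.066031 + 0.006487 = 0.072517
P80 = (1/0.072517)² = 13.7898² = 190.16 µm

P80 = 190.2 µm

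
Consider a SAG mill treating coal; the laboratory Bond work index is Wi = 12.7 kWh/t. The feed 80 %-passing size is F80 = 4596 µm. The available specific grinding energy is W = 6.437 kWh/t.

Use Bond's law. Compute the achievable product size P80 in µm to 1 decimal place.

P80 = 233.5 µm

W_Bond = 10·Wi·(1/√P₈₀ − 1/√F₈₀)
⇒ 1/√P80 = W/(10 Wi) + 1/√F80
  = 6.4370/(10·12.7) + 1/√4596 = 0.050685 + 0.014751 = 0.065436
P80 = (1/0.065436)² = 15.2822² = 233.55 µm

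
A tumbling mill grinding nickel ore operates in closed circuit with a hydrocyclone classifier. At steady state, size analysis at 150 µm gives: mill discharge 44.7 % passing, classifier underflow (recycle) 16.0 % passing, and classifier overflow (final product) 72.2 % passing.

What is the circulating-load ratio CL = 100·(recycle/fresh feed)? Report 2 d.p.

CL = 95.82 %

Let r = R/F. Size balance at 150 µm:
(1+r)·d = r·u + o ⇒ r = (o−d)/(d−u)
r = (72.2 − 44.7)/(44.7 − 16.0) = 27.5/28.7 = 0.9582
CL = 100·r = 95.82 %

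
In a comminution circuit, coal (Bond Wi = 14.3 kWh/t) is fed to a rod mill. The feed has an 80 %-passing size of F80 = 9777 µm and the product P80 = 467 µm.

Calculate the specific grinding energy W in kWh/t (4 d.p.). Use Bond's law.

W = 10·Wi·(P80^(-½) − F80^(-½))
1/√467 = 0.046274;  1/√9777 = 0.010113
W = 10·14.3·(0.046274 − 0.010113) = 5.1710 kWh/t

W = 5.1710 kWh/t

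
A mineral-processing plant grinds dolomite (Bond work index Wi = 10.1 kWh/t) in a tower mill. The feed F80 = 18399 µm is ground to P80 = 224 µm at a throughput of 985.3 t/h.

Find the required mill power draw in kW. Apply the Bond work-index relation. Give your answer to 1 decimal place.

W = 10 Wi / √P80 − 10 Wi / √F80
W = 10·10.1·(1/√224 − 1/√18399) = 10·10.1·(0.059443) = 6.0037 kWh/t
Power = W × throughput = 6.0037 kWh/t × 985.3 t/h = 5915.5 kW

P = 5915.5 kW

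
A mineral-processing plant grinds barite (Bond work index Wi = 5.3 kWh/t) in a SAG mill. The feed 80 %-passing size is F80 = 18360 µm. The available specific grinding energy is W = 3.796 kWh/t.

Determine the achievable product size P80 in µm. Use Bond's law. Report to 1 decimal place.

P80 = 160.2 µm

W = 10·Wi·(P80^(-½) − F80^(-½))
⇒ 1/√P80 = W/(10·Wi) + 1/√F80
  = 3.7960/(10·5.3) + 1/√18360 = 0.071623 + 0.007380 = 0.079003
P80 = (1/0.079003)² = 12.6578² = 160.22 µm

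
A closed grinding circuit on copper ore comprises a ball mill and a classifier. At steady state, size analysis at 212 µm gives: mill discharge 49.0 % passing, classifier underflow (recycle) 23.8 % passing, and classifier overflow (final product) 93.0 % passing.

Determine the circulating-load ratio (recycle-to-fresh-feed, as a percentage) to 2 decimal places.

Balance %-passing 212 µm (r = R/F):
(1+r)·d = r·u + o ⇒ r = (o−d)/(d−u)
r = (93.0 − 49.0)/(49.0 − 23.8) = 44.0/25.2 = 1.7460
CL = 100·r = 174.60 %

CL = 174.60 %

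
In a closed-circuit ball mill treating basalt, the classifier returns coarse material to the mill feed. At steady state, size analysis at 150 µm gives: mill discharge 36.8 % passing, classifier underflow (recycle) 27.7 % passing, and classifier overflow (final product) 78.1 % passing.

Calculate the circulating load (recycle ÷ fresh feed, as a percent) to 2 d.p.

Two-product formula at 150 µm:
r = (o − d)/(d − u)
r = (78.1 − 36.8)/(36.8 − 27.7) = 41.3/9.1 = 4.5385
CL = 100·r = 453.85 %

CL = 453.85 %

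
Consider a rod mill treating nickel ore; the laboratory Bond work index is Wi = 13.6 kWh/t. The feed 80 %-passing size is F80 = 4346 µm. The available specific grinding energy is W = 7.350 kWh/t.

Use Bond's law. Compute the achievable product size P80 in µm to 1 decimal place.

P80 = 208.7 µm

W = 10 Wi (1/√P80 − 1/√F80)  [Bond]
1/√P80 = 1/√F80 + W/(10·Wi)
  = 7.3500/(10·13.6) + 1/√4346 = 0.054044 + 0.015169 = 0.069213
P80 = (1/0.069213)² = 14.4481² = 208.75 µm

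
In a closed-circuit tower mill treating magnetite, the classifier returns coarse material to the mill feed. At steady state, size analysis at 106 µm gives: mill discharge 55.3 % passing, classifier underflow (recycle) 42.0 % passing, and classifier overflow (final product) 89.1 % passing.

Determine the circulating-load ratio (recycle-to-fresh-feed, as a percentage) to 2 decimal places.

CL = 254.14 %

Two-product formula at 106 µm:
(1+r)·d = r·u + o ⇒ r = (o−d)/(d−u)
r = (89.1 − 55.3)/(55.3 − 42.0) = 33.8/13.3 = 2.5414
CL = 100·r = 254.14 %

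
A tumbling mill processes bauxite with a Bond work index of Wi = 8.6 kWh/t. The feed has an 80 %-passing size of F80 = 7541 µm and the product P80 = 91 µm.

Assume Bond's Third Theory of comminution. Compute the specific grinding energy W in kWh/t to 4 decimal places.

W_Bond = 10·Wi·(1/√P₈₀ − 1/√F₈₀)
1/√91 = 0.104828;  1/√7541 = 0.011516
W = 10·8.6·(0.104828 − 0.011516) = 8.0249 kWh/t

W = 8.0249 kWh/t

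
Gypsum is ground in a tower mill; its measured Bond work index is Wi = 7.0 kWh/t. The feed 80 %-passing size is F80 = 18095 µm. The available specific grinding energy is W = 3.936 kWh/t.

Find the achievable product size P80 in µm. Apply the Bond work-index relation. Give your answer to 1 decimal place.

W = 10·Wi·[P80^(−½) − F80^(−½)]
1/√P80 = 1/√F80 + W/(10·Wi)
  = 3.9360/(10·7.0) + 1/√18095 = 0.056229 + 0.007434 = 0.063663
P80 = (1/0.063663)² = 15.7078² = 246.74 µm

P80 = 246.7 µm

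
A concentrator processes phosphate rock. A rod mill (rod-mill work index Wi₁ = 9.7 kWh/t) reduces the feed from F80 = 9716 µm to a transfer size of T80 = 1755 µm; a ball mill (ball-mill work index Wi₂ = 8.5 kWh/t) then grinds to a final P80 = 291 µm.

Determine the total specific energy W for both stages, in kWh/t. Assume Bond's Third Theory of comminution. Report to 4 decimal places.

Bond: W = 10·Wi·(1/√P80 − 1/√F80)
Stage 1 (9716→1755 µm, Wi₁=9.7): W₁ = 10·9.7·(0.023870 − 0.010145) = 1.3314 kWh/t
Stage 2 (1755→291 µm, Wi₂=8.5): W₂ = 10·8.5·(0.058621 − 0.023870) = 2.9538 kWh/t
W = W₁ + W₂ = 1.3314 + 2.9538 = 4.2852 kWh/t

W = 4.2852 kWh/t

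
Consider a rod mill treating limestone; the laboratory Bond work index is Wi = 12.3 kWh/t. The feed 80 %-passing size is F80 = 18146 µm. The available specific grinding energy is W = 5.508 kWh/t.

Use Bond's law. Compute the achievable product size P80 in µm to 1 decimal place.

Bond:  W = 10 Wi (1/√P − 1/√F)
1/√P80 = 1/√F80 + W/(10·Wi)
  = 5.5080/(10·12.3) + 1/√18146 = 0.044780 + 0.007424 = 0.052204
P80 = (1/0.052204)² = 19.1556² = 366.94 µm

P80 = 366.9 µm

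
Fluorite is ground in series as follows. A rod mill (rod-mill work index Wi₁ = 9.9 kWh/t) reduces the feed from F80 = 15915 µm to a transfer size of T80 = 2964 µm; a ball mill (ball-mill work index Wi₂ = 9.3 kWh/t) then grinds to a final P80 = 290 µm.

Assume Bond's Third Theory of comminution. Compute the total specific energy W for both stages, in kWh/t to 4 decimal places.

W = 4.7866 kWh/t

W_Bond = 10·Wi·(1/√P₈₀ − 1/√F₈₀)
Stage 1 (15915→2964 µm, Wi₁=9.9): W₁ = 10·9.9·(0.018368 − 0.007927) = 1.0337 kWh/t
Stage 2 (2964→290 µm, Wi₂=9.3): W₂ = 10·9.3·(0.058722 − 0.018368) = 3.7529 kWh/t
W = W₁ + W₂ = 1.0337 + 3.7529 = 4.7866 kWh/t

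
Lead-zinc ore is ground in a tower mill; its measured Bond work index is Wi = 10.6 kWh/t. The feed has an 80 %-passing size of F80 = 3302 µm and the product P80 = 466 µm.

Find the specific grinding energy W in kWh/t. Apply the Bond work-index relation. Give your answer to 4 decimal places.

W = 3.0657 kWh/t

W = 10 Wi (P80^-0.5 − F80^-0.5)
1/√466 = 0.046324;  1/√3302 = 0.017402
W = 10·10.6·(0.046324 − 0.017402) = 3.0657 kWh/t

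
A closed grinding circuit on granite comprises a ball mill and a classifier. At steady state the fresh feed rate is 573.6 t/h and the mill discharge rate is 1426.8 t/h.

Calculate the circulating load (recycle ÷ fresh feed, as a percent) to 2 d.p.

CL = 148.74 %

M = F + R at steady state, so:
R = M − F = 1426.8 − 573.6 = 853.2 t/h
CL = 100·R/F = 100·853.2/573.6 = 148.74 %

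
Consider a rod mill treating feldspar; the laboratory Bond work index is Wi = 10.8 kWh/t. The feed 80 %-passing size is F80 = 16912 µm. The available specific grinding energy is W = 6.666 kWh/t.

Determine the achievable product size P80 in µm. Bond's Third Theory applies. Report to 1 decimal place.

W = 10·Wi·[P80^(−½) − F80^(−½)]
⇒ 1/√P80 = W/(10 Wi) + 1/√F80
  = 6.6660/(10·10.8) + 1/√16912 = 0.061722 + 0.007690 = 0.069412
P80 = (1/0.069412)² = 14.4068² = 207.56 µm

P80 = 207.6 µm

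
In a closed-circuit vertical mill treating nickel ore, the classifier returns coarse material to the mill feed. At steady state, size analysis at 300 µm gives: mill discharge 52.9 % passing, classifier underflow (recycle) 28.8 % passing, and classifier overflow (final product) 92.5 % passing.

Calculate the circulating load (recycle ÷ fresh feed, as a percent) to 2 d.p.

CL = 164.32 %

Two-product formula at 300 µm:
d + r·d = r·u + o → r(d−u) = o−d
r = (92.5 − 52.9)/(52.9 − 28.8) = 39.6/24.1 = 1.6432
CL = 100·r = 164.32 %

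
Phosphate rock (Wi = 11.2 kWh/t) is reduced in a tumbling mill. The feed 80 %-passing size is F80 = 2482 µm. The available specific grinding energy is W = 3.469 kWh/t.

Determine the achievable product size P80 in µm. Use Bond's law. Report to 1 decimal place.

Bond:  W = 10 Wi (1/√P − 1/√F)
⇒ 1/√P80 = W/(10·Wi) + 1/√F80
  = 3.4690/(10·11.2) + 1/√2482 = 0.030973 + 0.020072 = 0.051046
P80 = (1/0.051046)² = 19.5903² = 383.78 µm

P80 = 383.8 µm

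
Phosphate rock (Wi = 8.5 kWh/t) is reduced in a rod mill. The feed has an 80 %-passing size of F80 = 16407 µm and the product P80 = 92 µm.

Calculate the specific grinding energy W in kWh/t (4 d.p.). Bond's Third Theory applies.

W = 10 Wi (P80^-0.5 − F80^-0.5)
1/√92 = 0.104257;  1/√16407 = 0.007807
W = 10·8.5·(0.104257 − 0.007807) = 8.1983 kWh/t

W = 8.1983 kWh/t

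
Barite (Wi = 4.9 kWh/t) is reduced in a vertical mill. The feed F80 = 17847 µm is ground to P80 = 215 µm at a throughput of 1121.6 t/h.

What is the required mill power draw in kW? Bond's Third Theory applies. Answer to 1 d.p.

Bond: W = 10·Wi·(1/√P80 − 1/√F80)
W = 10·4.9·(1/√215 − 1/√17847) = 10·4.9·(0.060714) = 2.9750 kWh/t
P = W·T = 2.9750·1121.6 = 3336.7 kW

P = 3336.7 kW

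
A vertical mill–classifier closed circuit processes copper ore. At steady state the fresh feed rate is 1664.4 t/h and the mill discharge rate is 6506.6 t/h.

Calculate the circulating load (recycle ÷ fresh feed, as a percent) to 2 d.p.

CL = 290.93 %

M = F + R at steady state, so:
R = M − F = 6506.6 − 1664.4 = 4842.2 t/h
CL = 100·R/F = 100·4842.2/1664.4 = 290.93 %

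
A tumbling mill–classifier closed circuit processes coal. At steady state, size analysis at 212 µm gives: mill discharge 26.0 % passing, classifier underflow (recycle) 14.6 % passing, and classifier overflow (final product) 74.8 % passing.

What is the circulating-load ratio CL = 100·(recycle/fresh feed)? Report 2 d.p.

CL = 428.07 %

Two-product formula at 212 µm:
(1+r)d = ru + o → r = (o−d)/(d−u)
r = (74.8 − 26.0)/(26.0 − 14.6) = 48.8/11.4 = 4.2807
CL = 100·r = 428.07 %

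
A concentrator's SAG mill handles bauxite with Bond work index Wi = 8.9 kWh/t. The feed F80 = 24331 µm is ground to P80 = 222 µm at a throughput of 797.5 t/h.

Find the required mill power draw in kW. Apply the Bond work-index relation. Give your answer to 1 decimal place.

W = 10 Wi / √P80 − 10 Wi / √F80
W = 10·8.9·(1/√222 − 1/√24331) = 10·8.9·(0.060705) = 5.4027 kWh/t
Power = W × throughput = 5.4027 kWh/t × 797.5 t/h = 4308.7 kW

P = 4308.7 kW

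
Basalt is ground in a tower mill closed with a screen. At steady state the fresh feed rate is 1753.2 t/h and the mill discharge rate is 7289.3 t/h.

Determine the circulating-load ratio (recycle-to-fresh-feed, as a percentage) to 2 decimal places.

CL = 315.77 %

M = F + R at steady state, so:
R = M − F = 7289.3 − 1753.2 = 5536.1 t/h
CL = 100·R/F = 100·5536.1/1753.2 = 315.77 %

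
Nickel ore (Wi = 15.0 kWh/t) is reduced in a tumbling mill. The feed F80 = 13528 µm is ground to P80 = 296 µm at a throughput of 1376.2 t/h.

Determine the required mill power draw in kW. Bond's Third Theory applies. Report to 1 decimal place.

W = 10·Wi·[P80^(−½) − F80^(−½)]
W = 10·15.0·(1/√296 − 1/√13528) = 10·15.0·(0.049526) = 7.4289 kWh/t
Power = W × throughput = 7.4289 kWh/t × 1376.2 t/h = 10223.7 kW

P = 10223.7 kW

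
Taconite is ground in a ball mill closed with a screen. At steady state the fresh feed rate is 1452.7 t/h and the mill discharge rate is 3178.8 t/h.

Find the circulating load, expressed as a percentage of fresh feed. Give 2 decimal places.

CL = 118.82 %

Steady state: M = F + R.
R = M − F = 3178.8 − 1452.7 = 1726.1 t/h
CL = 100·R/F = 100·1726.1/1452.7 = 118.82 %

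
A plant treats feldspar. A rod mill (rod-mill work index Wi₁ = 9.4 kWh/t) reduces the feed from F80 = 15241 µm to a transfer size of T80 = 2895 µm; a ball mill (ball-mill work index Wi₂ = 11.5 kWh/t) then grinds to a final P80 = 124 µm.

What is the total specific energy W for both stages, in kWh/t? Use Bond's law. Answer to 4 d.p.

W = 10 Wi / √P80 − 10 Wi / √F80
Stage 1 (15241→2895 µm, Wi₁=9.4): W₁ = 10·9.4·(0.018586 − 0.008100) = 0.9856 kWh/t
Stage 2 (2895→124 µm, Wi₂=11.5): W₂ = 10·11.5·(0.089803 − 0.018586) = 8.1900 kWh/t
W = W₁ + W₂ = 0.9856 + 8.1900 = 9.1756 kWh/t

W = 9.1756 kWh/t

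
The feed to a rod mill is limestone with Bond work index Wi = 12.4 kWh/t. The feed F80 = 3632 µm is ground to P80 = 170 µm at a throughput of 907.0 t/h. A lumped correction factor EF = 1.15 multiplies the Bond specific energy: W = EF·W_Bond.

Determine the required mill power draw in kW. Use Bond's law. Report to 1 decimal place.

P = 7773.7 kW

Bond:  W = 10 Wi (1/√P − 1/√F)
W = 10·12.4·(1/√170 − 1/√3632) = 10·12.4·(0.060103) = 7.4528 kWh/t
Apply correction: 7.4528 × 1.15 = 8.5707 kWh/t
Mill draw = 8.5707 × 907.0 = 7773.7 kW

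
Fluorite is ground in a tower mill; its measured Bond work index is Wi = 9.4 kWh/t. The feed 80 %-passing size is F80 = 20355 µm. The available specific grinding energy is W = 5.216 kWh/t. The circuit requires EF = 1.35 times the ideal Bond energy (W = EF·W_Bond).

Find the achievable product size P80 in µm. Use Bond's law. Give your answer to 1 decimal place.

P80 = 432.0 µm

W_Bond = 10·Wi·(1/√P₈₀ − 1/√F₈₀)
W_Bond = W / EF = 5.216 / 1.35 = 3.8637 kWh/t
1/√P80 = 1/√F80 + W_Bond/(10·Wi)
  = 3.8637/(10·9.4) + 1/√20355 = 0.041103 + 0.007009 = 0.048112
P80 = (1/0.048112)² = 20.7847² = 432.00 µm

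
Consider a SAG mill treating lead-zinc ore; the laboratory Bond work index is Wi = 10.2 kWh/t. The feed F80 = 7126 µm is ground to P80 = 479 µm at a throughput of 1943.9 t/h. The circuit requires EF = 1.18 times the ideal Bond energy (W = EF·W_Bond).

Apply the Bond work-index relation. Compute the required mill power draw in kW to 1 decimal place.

P = 7918.6 kW

W = 10 Wi (1/√P80 − 1/√F80)  [Bond]
W = 10·10.2·(1/√479 − 1/√7126) = 10·10.2·(0.033845) = 3.4522 kWh/t
W_actual = 1.18 × 3.4522 = 4.0736 kWh/t
P_mill = W·ṁ = 4.0736·1943.9 = 7918.6 kW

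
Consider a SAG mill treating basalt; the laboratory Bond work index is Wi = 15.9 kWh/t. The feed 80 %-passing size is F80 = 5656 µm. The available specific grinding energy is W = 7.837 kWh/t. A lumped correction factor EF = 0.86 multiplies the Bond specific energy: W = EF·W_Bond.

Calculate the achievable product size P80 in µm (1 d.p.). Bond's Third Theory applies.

P80 = 200.6 µm

W = 10 Wi (1/√P80 − 1/√F80)  [Bond]
W_Bond = W / EF = 7.837 / 0.86 = 9.1128 kWh/t
P80^(−½) = W_Bond/(10 Wi) + F80^(−½)
  = 9.1128/(10·15.9) + 1/√5656 = 0.057313 + 0.013297 = 0.070610
P80 = (1/0.070610)² = 14.1623² = 200.57 µm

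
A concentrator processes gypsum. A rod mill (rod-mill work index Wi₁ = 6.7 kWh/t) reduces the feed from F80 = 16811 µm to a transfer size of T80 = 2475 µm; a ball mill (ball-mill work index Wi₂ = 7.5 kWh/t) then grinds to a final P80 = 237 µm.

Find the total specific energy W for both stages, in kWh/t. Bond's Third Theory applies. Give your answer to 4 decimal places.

W = 10·Wi·(P80^(-½) − F80^(-½))
Stage 1 (16811→2475 µm, Wi₁=6.7): W₁ = 10·6.7·(0.020101 − 0.007713) = 0.8300 kWh/t
Stage 2 (2475→237 µm, Wi₂=7.5): W₂ = 10·7.5·(0.064957 − 0.020101) = 3.3642 kWh/t
W = W₁ + W₂ = 0.8300 + 3.3642 = 4.1942 kWh/t

W = 4.1942 kWh/t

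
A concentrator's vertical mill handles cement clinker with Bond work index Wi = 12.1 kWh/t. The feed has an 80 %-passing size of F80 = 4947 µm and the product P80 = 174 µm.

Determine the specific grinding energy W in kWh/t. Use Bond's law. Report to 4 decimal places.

W = 7.4526 kWh/t

W = 10·Wi·[P80^(−½) − F80^(−½)]
1/√174 = 0.075810;  1/√4947 = 0.014218
W = 10·12.1·(0.075810 − 0.014218) = 7.4526 kWh/t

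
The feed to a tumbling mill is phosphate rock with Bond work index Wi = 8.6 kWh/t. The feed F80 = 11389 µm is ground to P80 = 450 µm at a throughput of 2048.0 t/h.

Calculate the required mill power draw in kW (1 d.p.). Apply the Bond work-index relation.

P = 6652.4 kW

Bond:  W = 10 Wi (1/√P − 1/√F)
W = 10·8.6·(1/√450 − 1/√11389) = 10·8.6·(0.037770) = 3.2482 kWh/t
Power = W × throughput = 3.2482 kWh/t × 2048.0 t/h = 6652.4 kW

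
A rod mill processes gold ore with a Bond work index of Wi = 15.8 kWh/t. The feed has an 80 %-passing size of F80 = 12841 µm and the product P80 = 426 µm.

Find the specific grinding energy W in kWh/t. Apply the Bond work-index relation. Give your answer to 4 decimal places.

W = 6.2608 kWh/t

W = 10 Wi (P80^-0.5 − F80^-0.5)
1/√426 = 0.048450;  1/√12841 = 0.008825
W = 10·15.8·(0.048450 − 0.008825) = 6.2608 kWh/t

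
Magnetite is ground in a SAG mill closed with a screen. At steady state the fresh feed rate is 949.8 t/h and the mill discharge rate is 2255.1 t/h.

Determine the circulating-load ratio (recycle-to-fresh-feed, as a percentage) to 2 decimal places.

Steady state: M = F + R.
R = M − F = 2255.1 − 949.8 = 1305.3 t/h
CL = 100·R/F = 100·1305.3/949.8 = 137.43 %

CL = 137.43 %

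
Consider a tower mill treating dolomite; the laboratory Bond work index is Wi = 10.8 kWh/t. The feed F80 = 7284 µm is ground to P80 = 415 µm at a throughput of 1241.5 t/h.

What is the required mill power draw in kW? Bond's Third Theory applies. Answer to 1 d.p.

W = 10 Wi / √P80 − 10 Wi / √F80
W = 10·10.8·(1/√415 − 1/√7284) = 10·10.8·(0.037371) = 4.0361 kWh/t
P_mill = W·ṁ = 4.0361·1241.5 = 5010.8 kW

P = 5010.8 kW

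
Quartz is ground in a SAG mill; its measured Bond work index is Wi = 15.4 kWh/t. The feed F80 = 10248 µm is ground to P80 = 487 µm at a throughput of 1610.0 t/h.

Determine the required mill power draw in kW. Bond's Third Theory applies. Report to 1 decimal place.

P = 8786.0 kW

W = 10·Wi·[P80^(−½) − F80^(−½)]
W = 10·15.4·(1/√487 − 1/√10248) = 10·15.4·(0.035436) = 5.4572 kWh/t
Power = W × throughput = 5.4572 kWh/t × 1610.0 t/h = 8786.0 kW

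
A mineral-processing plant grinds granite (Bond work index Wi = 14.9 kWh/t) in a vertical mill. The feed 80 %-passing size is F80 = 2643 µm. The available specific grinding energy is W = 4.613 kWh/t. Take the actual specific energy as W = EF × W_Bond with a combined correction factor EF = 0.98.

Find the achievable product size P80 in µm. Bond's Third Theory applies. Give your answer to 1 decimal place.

P80 = 383.8 µm

W = 10·Wi·(P80^(-½) − F80^(-½))
W_Bond = W / EF = 4.613 / 0.98 = 4.7071 kWh/t
⇒ 1/√P80 = W_Bond/(10 Wi) + 1/√F80
  = 4.7071/(10·14.9) + 1/√2643 = 0.031592 + 0.019451 = 0.051043
P80 = (1/0.051043)² = 19.5913² = 383.82 µm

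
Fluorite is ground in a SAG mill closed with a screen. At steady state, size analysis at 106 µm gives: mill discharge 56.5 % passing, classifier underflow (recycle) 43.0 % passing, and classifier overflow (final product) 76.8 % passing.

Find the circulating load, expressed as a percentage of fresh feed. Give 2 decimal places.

CL = 150.37 %

Two-product formula at 106 µm:
d + r·d = r·u + o → r(d−u) = o−d
r = (76.8 − 56.5)/(56.5 − 43.0) = 20.3/13.5 = 1.5037
CL = 100·r = 150.37 %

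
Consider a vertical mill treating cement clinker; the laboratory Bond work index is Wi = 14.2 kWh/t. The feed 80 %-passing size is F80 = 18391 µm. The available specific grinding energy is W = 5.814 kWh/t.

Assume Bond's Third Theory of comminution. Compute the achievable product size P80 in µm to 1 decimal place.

Bond:  W = 10 Wi (1/√P − 1/√F)
1/√P80 = 1/√F80 + W/(10·Wi)
  = 5.8140/(10·14.2) + 1/√18391 = 0.040944 + 0.007374 = 0.048318
P80 = (1/0.048318)² = 20.6964² = 428.34 µm

P80 = 428.3 µm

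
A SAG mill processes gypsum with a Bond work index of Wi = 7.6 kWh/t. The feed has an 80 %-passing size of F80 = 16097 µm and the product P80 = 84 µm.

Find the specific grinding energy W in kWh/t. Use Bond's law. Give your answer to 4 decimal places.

W_Bond = 10·Wi·(1/√P₈₀ − 1/√F₈₀)
1/√84 = 0.109109;  1/√16097 = 0.007882
W = 10·7.6·(0.109109 − 0.007882) = 7.6933 kWh/t

W = 7.6933 kWh/t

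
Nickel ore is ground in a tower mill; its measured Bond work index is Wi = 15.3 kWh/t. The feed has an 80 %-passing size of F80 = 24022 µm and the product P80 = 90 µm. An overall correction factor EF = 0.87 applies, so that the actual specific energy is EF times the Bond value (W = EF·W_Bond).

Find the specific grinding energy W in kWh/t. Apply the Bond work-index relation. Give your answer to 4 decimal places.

W = 13.1722 kWh/t

W = 10 Wi (1/√P80 − 1/√F80)  [Bond]
1/√90 = 0.105409;  1/√24022 = 0.006452
W = 10·15.3·(0.105409 − 0.006452) = 15.1405 kWh/t
Apply correction: 15.1405 × 0.87 = 13.1722 kWh/t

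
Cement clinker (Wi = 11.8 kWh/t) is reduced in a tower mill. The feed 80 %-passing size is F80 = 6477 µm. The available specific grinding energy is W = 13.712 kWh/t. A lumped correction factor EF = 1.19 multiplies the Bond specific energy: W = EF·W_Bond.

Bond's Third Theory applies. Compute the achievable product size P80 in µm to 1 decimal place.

P80 = 82.5 µm

W = 10 Wi (P80^-0.5 − F80^-0.5)
W_Bond = W / EF = 13.712 / 1.19 = 11.5227 kWh/t
P80^(−½) = W_Bond/(10 Wi) + F80^(−½)
  = 11.5227/(10·11.8) + 1/√6477 = 0.097650 + 0.012425 = 0.110075
P80 = (1/0.110075)² = 9.0847² = 82.53 µm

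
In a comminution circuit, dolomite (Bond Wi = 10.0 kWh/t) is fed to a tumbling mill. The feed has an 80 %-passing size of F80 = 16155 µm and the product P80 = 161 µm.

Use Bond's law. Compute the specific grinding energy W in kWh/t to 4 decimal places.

W = 7.0943 kWh/t

Bond: W = 10·Wi·(1/√P80 − 1/√F80)
1/√161 = 0.078811;  1/√16155 = 0.007868
W = 10·10.0·(0.078811 − 0.007868) = 7.0943 kWh/t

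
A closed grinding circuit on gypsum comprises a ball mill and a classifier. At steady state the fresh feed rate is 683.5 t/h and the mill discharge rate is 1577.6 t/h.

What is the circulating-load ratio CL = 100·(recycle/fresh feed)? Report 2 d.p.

M = F + R at steady state, so:
R = M − F = 1577.6 − 683.5 = 894.1 t/h
CL = 100·R/F = 100·894.1/683.5 = 130.81 %

CL = 130.81 %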